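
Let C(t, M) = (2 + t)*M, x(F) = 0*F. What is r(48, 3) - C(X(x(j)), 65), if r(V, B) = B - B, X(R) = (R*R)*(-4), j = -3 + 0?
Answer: -130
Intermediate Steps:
j = -3
x(F) = 0
X(R) = -4*R² (X(R) = R²*(-4) = -4*R²)
C(t, M) = M*(2 + t)
r(V, B) = 0
r(48, 3) - C(X(x(j)), 65) = 0 - 65*(2 - 4*0²) = 0 - 65*(2 - 4*0) = 0 - 65*(2 + 0) = 0 - 65*2 = 0 - 1*130 = 0 - 130 = -130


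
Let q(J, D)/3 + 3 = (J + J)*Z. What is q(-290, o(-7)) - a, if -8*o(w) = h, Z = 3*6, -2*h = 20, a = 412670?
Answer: -443999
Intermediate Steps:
h = -10 (h = -1/2*20 = -10)
Z = 18
o(w) = 5/4 (o(w) = -1/8*(-10) = 5/4)
q(J, D) = -9 + 108*J (q(J, D) = -9 + 3*((J + J)*18) = -9 + 3*((2*J)*18) = -9 + 3*(36*J) = -9 + 108*J)
q(-290, o(-7)) - a = (-9 + 108*(-290)) - 1*412670 = (-9 - 31320) - 412670 = -31329 - 412670 = -443999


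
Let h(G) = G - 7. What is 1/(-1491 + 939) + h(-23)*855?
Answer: -14158801/552 ≈ -25650.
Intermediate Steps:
h(G) = -7 + G
1/(-1491 + 939) + h(-23)*855 = 1/(-1491 + 939) + (-7 - 23)*855 = 1/(-552) - 30*855 = -1/552 - 25650 = -14158801/552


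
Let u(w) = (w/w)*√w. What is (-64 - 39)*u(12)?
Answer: -206*√3 ≈ -356.80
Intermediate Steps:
u(w) = √w (u(w) = 1*√w = √w)
(-64 - 39)*u(12) = (-64 - 39)*√12 = -206*√3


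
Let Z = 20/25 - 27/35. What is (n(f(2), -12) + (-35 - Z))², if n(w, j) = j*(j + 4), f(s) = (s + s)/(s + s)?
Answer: 4553956/1225 ≈ 3717.5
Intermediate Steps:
Z = 1/35 (Z = 20*(1/25) - 27*1/35 = ⅘ - 27/35 = 1/35 ≈ 0.028571)
f(s) = 1 (f(s) = (2*s)/((2*s)) = (2*s)*(1/(2*s)) = 1)
n(w, j) = j*(4 + j)
(n(f(2), -12) + (-35 - Z))² = (-12*(4 - 12) + (-35 - 1*1/35))² = (-12*(-8) + (-35 - 1/35))² = (96 - 1226/35)² = (2134/35)² = 4553956/1225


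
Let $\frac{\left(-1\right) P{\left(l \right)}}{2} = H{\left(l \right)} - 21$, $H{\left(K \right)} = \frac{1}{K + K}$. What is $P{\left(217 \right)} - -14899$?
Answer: $\frac{3242196}{217} \approx 14941.0$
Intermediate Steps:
$H{\left(K \right)} = \frac{1}{2 K}$
$P{\left(l \right)} = 42 - \frac{1}{l}$ ($P{\left(l \right)} = - 2 \left(\frac{1}{2 l} - 21\right) = - 2 \left(-21 + \frac{1}{2 l}\right) = 42 - \frac{1}{l}$)
$P{\left(217 \right)} - -14899 = \left(42 - \frac{1}{217}\right) - -14899 = \left(42 - \frac{1}{217}\right) + 14899 = \frac{9113}{217} + 14899 = \frac{3242196}{217}$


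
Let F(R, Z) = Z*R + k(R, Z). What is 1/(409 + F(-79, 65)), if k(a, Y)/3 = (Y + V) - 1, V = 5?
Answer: -1/4519 ≈ -0.00022129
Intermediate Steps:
k(a, Y) = 12 + 3*Y (k(a, Y) = 3*((Y + 5) - 1) = 3*((5 + Y) - 1) = 3*(4 + Y) = 12 + 3*Y)
F(R, Z) = 12 + 3*Z + R*Z (F(R, Z) = Z*R + (12 + 3*Z) = R*Z + (12 + 3*Z) = 12 + 3*Z + R*Z)
1/(409 + F(-79, 65)) = 1/(409 + (12 + 3*65 - 79*65)) = 1/(409 + (12 + 195 - 5135)) = 1/(409 - 4928) = 1/(-4519) = -1/4519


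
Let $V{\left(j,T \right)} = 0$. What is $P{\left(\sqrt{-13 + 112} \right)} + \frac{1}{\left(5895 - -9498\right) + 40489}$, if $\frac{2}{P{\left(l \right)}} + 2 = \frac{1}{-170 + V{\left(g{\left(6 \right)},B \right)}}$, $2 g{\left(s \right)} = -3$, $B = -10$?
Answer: $- \frac{18999539}{19055762} \approx -0.99705$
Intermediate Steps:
$g{\left(s \right)} = - \frac{3}{2}$ ($g{\left(s \right)} = \frac{1}{2} \left(-3\right) = - \frac{3}{2}$)
$P{\left(l \right)} = - \frac{340}{341}$ ($P{\left(l \right)} = \frac{2}{-2 + \frac{1}{-170 + 0}} = \frac{2}{-2 + \frac{1}{-170}} = \frac{2}{-2 - \frac{1}{170}} = \frac{2}{- \frac{341}{170}} = 2 \left(- \frac{170}{341}\right) = - \frac{340}{341}$)
$P{\left(\sqrt{-13 + 112} \right)} + \frac{1}{\left(5895 - -9498\right) + 40489} = - \frac{340}{341} + \frac{1}{\left(5895 - -9498\right) + 40489} = - \frac{340}{341} + \frac{1}{\left(5895 + 9498\right) + 40489} = - \frac{340}{341} + \frac{1}{15393 + 40489} = - \frac{340}{341} + \frac{1}{55882} = - \frac{18999539}{19055762}$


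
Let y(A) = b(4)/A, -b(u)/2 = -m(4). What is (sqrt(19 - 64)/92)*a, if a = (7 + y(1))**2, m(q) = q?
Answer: 675*I*sqrt(5)/92 ≈ 16.406*I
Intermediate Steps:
b(u) = 8 (b(u) = -(-2)*4 = -2*(-4) = 8)
y(A) = 8/A
a = 225 (a = (7 + 8/1)**2 = (7 + 8*1)**2 = (7 + 8)**2 = 15**2 = 225)
(sqrt(19 - 64)/92)*a = (sqrt(19 - 64)/92)*225 = (sqrt(-45)*(1/92))*225 = ((3*I*sqrt(5))*(1/92))*225 = (3*I*sqrt(5)/92)*225 = 675*I*sqrt(5)/92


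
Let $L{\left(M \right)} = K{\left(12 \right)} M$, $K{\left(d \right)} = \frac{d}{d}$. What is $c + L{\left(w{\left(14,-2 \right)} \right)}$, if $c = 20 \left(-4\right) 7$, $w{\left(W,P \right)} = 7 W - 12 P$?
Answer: $-438$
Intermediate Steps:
$K{\left(d \right)} = 1$
$w{\left(W,P \right)} = - 12 P + 7 W$
$c = -560$ ($c = \left(-80\right) 7 = -560$)
$L{\left(M \right)} = M$ ($L{\left(M \right)} = 1 M = M$)
$c + L{\left(w{\left(14,-2 \right)} \right)} = -560 + \left(\left(-12\right) \left(-2\right) + 7 \cdot 14\right) = -560 + \left(24 + 98\right) = -560 + 122 = -438$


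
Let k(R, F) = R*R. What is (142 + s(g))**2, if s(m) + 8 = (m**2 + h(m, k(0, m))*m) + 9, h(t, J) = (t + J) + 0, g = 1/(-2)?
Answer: 82369/4 ≈ 20592.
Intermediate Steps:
g = -1/2 ≈ -0.50000
k(R, F) = R**2
h(t, J) = J + t (h(t, J) = (J + t) + 0 = J + t)
s(m) = 1 + 2*m**2 (s(m) = -8 + ((m**2 + (0**2 + m)*m) + 9) = -8 + ((m**2 + (0 + m)*m) + 9) = -8 + ((m**2 + m*m) + 9) = -8 + ((m**2 + m**2) + 9) = -8 + (2*m**2 + 9) = -8 + (9 + 2*m**2) = 1 + 2*m**2)
(142 + s(g))**2 = (142 + (1 + 2*(-1/2)**2))**2 = (142 + (1 + 2*(1/4)))**2 = (142 + (1 + 1/2))**2 = (142 + 3/2)**2 = (287/2)**2 = 82369/4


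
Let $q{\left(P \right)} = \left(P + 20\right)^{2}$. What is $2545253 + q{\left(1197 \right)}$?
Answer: $4026342$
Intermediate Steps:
$q{\left(P \right)} = \left(20 + P\right)^{2}$
$2545253 + q{\left(1197 \right)} = 2545253 + \left(20 + 1197\right)^{2} = 2545253 + 1217^{2} = 2545253 + 1481089 = 4026342$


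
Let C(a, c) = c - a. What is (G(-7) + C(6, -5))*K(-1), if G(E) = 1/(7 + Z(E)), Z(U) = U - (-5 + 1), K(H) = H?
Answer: 43/4 ≈ 10.750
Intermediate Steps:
Z(U) = 4 + U (Z(U) = U - 1*(-4) = U + 4 = 4 + U)
G(E) = 1/(11 + E) (G(E) = 1/(7 + (4 + E)) = 1/(11 + E))
(G(-7) + C(6, -5))*K(-1) = (1/(11 - 7) + (-5 - 1*6))*(-1) = (1/4 + (-5 - 6))*(-1) = (1/4 - 11)*(-1) = -43/4*(-1) = 43/4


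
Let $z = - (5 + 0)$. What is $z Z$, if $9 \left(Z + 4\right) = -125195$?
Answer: $\frac{626155}{9} \approx 69573.0$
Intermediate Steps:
$Z = - \frac{125231}{9}$ ($Z = -4 + \frac{1}{9} \left(-125195\right) = -4 - \frac{125195}{9} = - \frac{125231}{9} \approx -13915.0$)
$z = -5$ ($z = \left(-1\right) 5 = -5$)
$z Z = \left(-5\right) \left(- \frac{125231}{9}\right) = \frac{626155}{9}$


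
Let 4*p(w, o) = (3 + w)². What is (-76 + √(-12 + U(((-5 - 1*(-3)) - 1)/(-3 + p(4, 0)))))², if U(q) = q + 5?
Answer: (2812 - I*√10027)²/1369 ≈ 5768.7 - 411.37*I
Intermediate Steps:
p(w, o) = (3 + w)²/4
U(q) = 5 + q
(-76 + √(-12 + U(((-5 - 1*(-3)) - 1)/(-3 + p(4, 0)))))² = (-76 + √(-12 + (5 + ((-5 - 1*(-3)) - 1)/(-3 + (3 + 4)²/4))))² = (-76 + √(-12 + (5 + ((-5 + 3) - 1)/(-3 + (¼)*7²))))² = (-76 + √(-12 + (5 + (-2 - 1)/(-3 + (¼)*49))))² = (-76 + √(-12 + (5 - 3/(-3 + 49/4))))² = (-76 + √(-12 + (5 - 3/37/4)))² = (-76 + √(-12 + (5 - 3*4/37)))² = (-76 + √(-12 + (5 - 12/37)))² = (-76 + √(-12 + 173/37))² = (-76 + √(-271/37))² = (-76 + I*√10027/37)²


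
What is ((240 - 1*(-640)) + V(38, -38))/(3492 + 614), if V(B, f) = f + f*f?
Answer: 1143/2053 ≈ 0.55675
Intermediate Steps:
V(B, f) = f + f**2
((240 - 1*(-640)) + V(38, -38))/(3492 + 614) = ((240 - 1*(-640)) - 38*(1 - 38))/(3492 + 614) = ((240 + 640) - 38*(-37))/4106 = (880 + 1406)*(1/4106) = 2286*(1/4106) = 1143/2053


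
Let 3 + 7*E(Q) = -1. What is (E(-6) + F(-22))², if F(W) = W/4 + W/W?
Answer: 5041/196 ≈ 25.719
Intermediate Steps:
E(Q) = -4/7 (E(Q) = -3/7 + (⅐)*(-1) = -3/7 - ⅐ = -4/7)
F(W) = 1 + W/4 (F(W) = W*(¼) + 1 = W/4 + 1 = 1 + W/4)
(E(-6) + F(-22))² = (-4/7 + (1 + (¼)*(-22)))² = (-4/7 + (1 - 11/2))² = (-4/7 - 9/2)² = (-71/14)² = 5041/196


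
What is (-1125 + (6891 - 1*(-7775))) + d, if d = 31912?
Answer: 45453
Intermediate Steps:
(-1125 + (6891 - 1*(-7775))) + d = (-1125 + (6891 - 1*(-7775))) + 31912 = (-1125 + (6891 + 7775)) + 31912 = (-1125 + 14666) + 31912 = 13541 + 31912 = 45453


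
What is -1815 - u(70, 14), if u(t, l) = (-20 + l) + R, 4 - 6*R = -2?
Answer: -1810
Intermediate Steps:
R = 1 (R = ⅔ - ⅙*(-2) = ⅔ + ⅓ = 1)
u(t, l) = -19 + l (u(t, l) = (-20 + l) + 1 = -19 + l)
-1815 - u(70, 14) = -1815 - (-19 + 14) = -1815 - 1*(-5) = -1815 + 5 = -1810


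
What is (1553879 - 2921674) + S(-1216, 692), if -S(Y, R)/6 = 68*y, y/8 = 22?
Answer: -1439603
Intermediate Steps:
y = 176 (y = 8*22 = 176)
S(Y, R) = -71808 (S(Y, R) = -408*176 = -6*11968 = -71808)
(1553879 - 2921674) + S(-1216, 692) = (1553879 - 2921674) - 71808 = -1367795 - 71808 = -1439603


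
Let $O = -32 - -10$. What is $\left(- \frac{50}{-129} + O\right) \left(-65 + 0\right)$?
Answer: $\frac{181220}{129} \approx 1404.8$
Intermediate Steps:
$O = -22$ ($O = -32 + 10 = -22$)
$\left(- \frac{50}{-129} + O\right) \left(-65 + 0\right) = \left(- \frac{50}{-129} - 22\right) \left(-65 + 0\right) = \left(\left(-50\right) \left(- \frac{1}{129}\right) - 22\right) \left(-65\right) = \left(\frac{50}{129} - 22\right) \left(-65\right) = \left(- \frac{2788}{129}\right) \left(-65\right) = \frac{181220}{129}$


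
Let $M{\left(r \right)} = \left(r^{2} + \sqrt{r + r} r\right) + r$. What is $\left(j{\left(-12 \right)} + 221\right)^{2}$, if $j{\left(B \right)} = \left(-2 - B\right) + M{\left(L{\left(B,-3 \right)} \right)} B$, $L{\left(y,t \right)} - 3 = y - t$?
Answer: $-45567 - 37152 i \sqrt{3} \approx -45567.0 - 64349.0 i$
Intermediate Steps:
$L{\left(y,t \right)} = 3 + y - t$ ($L{\left(y,t \right)} = 3 - \left(t - y\right) = 3 + y - t$)
$M{\left(r \right)} = r + r^{2} + \sqrt{2} r^{\frac{3}{2}}$ ($M{\left(r \right)} = \left(r^{2} + \sqrt{2 r} r\right) + r = \left(r^{2} + \sqrt{2} \sqrt{r} r\right) + r = \left(r^{2} + \sqrt{2} r^{\frac{3}{2}}\right) + r = r + r^{2} + \sqrt{2} r^{\frac{3}{2}}$)
$j{\left(B \right)} = -2 - B + B \left(6 + B + \left(6 + B\right)^{2} + \sqrt{2} \left(6 + B\right)^{\frac{3}{2}}\right)$ ($j{\left(B \right)} = \left(-2 - B\right) + \left(\left(3 + B - -3\right) + \left(3 + B - -3\right)^{2} + \sqrt{2} \left(3 + B - -3\right)^{\frac{3}{2}}\right) B = \left(-2 - B\right) + \left(\left(3 + B + 3\right) + \left(3 + B + 3\right)^{2} + \sqrt{2} \left(3 + B + 3\right)^{\frac{3}{2}}\right) B = \left(-2 - B\right) + \left(\left(6 + B\right) + \left(6 + B\right)^{2} + \sqrt{2} \left(6 + B\right)^{\frac{3}{2}}\right) B = \left(-2 - B\right) + \left(6 + B + \left(6 + B\right)^{2} + \sqrt{2} \left(6 + B\right)^{\frac{3}{2}}\right) B = \left(-2 - B\right) + B \left(6 + B + \left(6 + B\right)^{2} + \sqrt{2} \left(6 + B\right)^{\frac{3}{2}}\right) = -2 - B + B \left(6 + B + \left(6 + B\right)^{2} + \sqrt{2} \left(6 + B\right)^{\frac{3}{2}}\right)$)
$\left(j{\left(-12 \right)} + 221\right)^{2} = \left(\left(-2 - -12 - 12 \left(6 - 12 + \left(6 - 12\right)^{2} + \sqrt{2} \left(6 - 12\right)^{\frac{3}{2}}\right)\right) + 221\right)^{2} = \left(\left(-2 + 12 - 12 \left(6 - 12 + \left(-6\right)^{2} + \sqrt{2} \left(-6\right)^{\frac{3}{2}}\right)\right) + 221\right)^{2} = \left(\left(-2 + 12 - 12 \left(6 - 12 + 36 + \sqrt{2} \left(- 6 i \sqrt{6}\right)\right)\right) + 221\right)^{2} = \left(\left(-2 + 12 - 12 \left(6 - 12 + 36 - 12 i \sqrt{3}\right)\right) + 221\right)^{2} = \left(\left(-2 + 12 - 12 \left(30 - 12 i \sqrt{3}\right)\right) + 221\right)^{2} = \left(\left(-2 + 12 - \left(360 - 144 i \sqrt{3}\right)\right) + 221\right)^{2} = \left(\left(-350 + 144 i \sqrt{3}\right) + 221\right)^{2} = \left(-129 + 144 i \sqrt{3}\right)^{2}$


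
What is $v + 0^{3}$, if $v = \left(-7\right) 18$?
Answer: $-126$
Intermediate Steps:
$v = -126$
$v + 0^{3} = -126 + 0^{3} = -126 + 0 = -126$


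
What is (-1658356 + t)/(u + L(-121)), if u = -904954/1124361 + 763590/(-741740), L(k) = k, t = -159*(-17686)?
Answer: -96218180811862452/10244179830089 ≈ -9392.5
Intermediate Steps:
t = 2812074
u = -152979139595/83398352814 (u = -904954*1/1124361 + 763590*(-1/741740) = -904954/1124361 - 76359/74174 = -152979139595/83398352814 ≈ -1.8343)
(-1658356 + t)/(u + L(-121)) = (-1658356 + 2812074)/(-152979139595/83398352814 - 121) = 1153718/(-10244179830089/83398352814) = 1153718*(-83398352814/10244179830089) = -96218180811862452/10244179830089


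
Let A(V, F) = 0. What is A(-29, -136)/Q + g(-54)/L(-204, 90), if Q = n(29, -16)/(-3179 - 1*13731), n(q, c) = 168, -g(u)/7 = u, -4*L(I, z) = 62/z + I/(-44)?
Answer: -187110/659 ≈ -283.93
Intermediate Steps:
L(I, z) = -31/(2*z) + I/176 (L(I, z) = -(62/z + I/(-44))/4 = -(62/z + I*(-1/44))/4 = -(62/z - I/44)/4 = -31/(2*z) + I/176)
g(u) = -7*u
Q = -84/8455 (Q = 168/(-3179 - 1*13731) = 168/(-3179 - 13731) = 168/(-16910) = 168*(-1/16910) = -84/8455 ≈ -0.0099349)
A(-29, -136)/Q + g(-54)/L(-204, 90) = 0/(-84/8455) + (-7*(-54))/(((1/176)*(-2728 - 204*90)/90)) = 0*(-8455/84) + 378/(((1/176)*(1/90)*(-2728 - 18360))) = 0 + 378/(((1/176)*(1/90)*(-21088))) = 0 + 378/(-659/495) = 0 + 378*(-495/659) = 0 - 187110/659 = -187110/659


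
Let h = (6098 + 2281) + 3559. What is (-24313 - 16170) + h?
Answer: -28545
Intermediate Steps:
h = 11938 (h = 8379 + 3559 = 11938)
(-24313 - 16170) + h = (-24313 - 16170) + 11938 = -40483 + 11938 = -28545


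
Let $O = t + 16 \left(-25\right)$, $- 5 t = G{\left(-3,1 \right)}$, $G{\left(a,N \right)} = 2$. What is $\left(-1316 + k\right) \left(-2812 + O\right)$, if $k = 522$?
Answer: $\frac{12753228}{5} \approx 2.5506 \cdot 10^{6}$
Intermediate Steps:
$t = - \frac{2}{5}$ ($t = \left(- \frac{1}{5}\right) 2 = - \frac{2}{5} \approx -0.4$)
$O = - \frac{2002}{5}$ ($O = - \frac{2}{5} + 16 \left(-25\right) = - \frac{2}{5} - 400 = - \frac{2002}{5} \approx -400.4$)
$\left(-1316 + k\right) \left(-2812 + O\right) = \left(-1316 + 522\right) \left(-2812 - \frac{2002}{5}\right) = \left(-794\right) \left(- \frac{16062}{5}\right) = \frac{12753228}{5}$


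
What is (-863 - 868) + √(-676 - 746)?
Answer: -1731 + 3*I*√158 ≈ -1731.0 + 37.709*I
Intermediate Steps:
(-863 - 868) + √(-676 - 746) = -1731 + √(-1422) = -1731 + 3*I*√158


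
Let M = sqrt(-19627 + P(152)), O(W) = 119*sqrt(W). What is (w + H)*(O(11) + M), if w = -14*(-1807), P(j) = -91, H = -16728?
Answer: 1019830*sqrt(11) + 8570*I*sqrt(19718) ≈ 3.3824e+6 + 1.2034e+6*I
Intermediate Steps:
M = I*sqrt(19718) (M = sqrt(-19627 - 91) = sqrt(-19718) = I*sqrt(19718) ≈ 140.42*I)
w = 25298
(w + H)*(O(11) + M) = (25298 - 16728)*(119*sqrt(11) + I*sqrt(19718)) = 8570*(119*sqrt(11) + I*sqrt(19718)) = 1019830*sqrt(11) + 8570*I*sqrt(19718)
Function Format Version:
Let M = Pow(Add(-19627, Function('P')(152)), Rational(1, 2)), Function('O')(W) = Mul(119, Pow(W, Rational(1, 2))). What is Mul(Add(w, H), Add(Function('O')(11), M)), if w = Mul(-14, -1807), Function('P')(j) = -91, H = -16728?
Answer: Add(Mul(1019830, Pow(11, Rational(1, 2))), Mul(8570, I, Pow(19718, Rational(1, 2)))) ≈ Add(3.3824e+6, Mul(1.2034e+6, I))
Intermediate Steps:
M = Mul(I, Pow(19718, Rational(1, 2))) (M = Pow(Add(-19627, -91), Rational(1, 2)) = Pow(-19718, Rational(1, 2)) = Mul(I, Pow(19718, Rational(1, 2))) ≈ Mul(140.42, I))
w = 25298
Mul(Add(w, H), Add(Function('O')(11), M)) = Mul(Add(25298, -16728), Add(Mul(119, Pow(11, Rational(1, 2))), Mul(I, Pow(19718, Rational(1, 2))))) = Mul(8570, Add(Mul(119, Pow(11, Rational(1, 2))), Mul(I, Pow(19718, Rational(1, 2))))) = Add(Mul(1019830, Pow(11, Rational(1, 2))), Mul(8570, I, Pow(19718, Rational(1, 2))))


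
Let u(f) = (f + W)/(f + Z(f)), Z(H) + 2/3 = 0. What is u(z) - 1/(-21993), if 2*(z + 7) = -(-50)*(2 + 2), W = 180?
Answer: 18012544/6092061 ≈ 2.9567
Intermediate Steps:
Z(H) = -⅔ (Z(H) = -⅔ + 0 = -⅔)
z = 93 (z = -7 + (-(-50)*(2 + 2))/2 = -7 + (-(-50)*4)/2 = -7 + (-10*(-20))/2 = -7 + (½)*200 = -7 + 100 = 93)
u(f) = (180 + f)/(-⅔ + f) (u(f) = (f + 180)/(f - ⅔) = (180 + f)/(-⅔ + f))
u(z) - 1/(-21993) = 3*(180 + 93)/(-2 + 3*93) - 1/(-21993) = 3*273/(-2 + 279) - 1*(-1/21993) = 3*273/277 + 1/21993 = 3*(1/277)*273 + 1/21993 = 819/277 + 1/21993 = 18012544/6092061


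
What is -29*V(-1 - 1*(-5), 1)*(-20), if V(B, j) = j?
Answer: 580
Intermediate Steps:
-29*V(-1 - 1*(-5), 1)*(-20) = -29*1*(-20) = -29*(-20) = 580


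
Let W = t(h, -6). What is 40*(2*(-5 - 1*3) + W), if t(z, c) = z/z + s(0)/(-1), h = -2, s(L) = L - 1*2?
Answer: -520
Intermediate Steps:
s(L) = -2 + L (s(L) = L - 2 = -2 + L)
t(z, c) = 3 (t(z, c) = z/z + (-2 + 0)/(-1) = 1 - 2*(-1) = 1 + 2 = 3)
W = 3
40*(2*(-5 - 1*3) + W) = 40*(2*(-5 - 1*3) + 3) = 40*(2*(-5 - 3) + 3) = 40*(2*(-8) + 3) = 40*(-16 + 3) = 40*(-13) = -520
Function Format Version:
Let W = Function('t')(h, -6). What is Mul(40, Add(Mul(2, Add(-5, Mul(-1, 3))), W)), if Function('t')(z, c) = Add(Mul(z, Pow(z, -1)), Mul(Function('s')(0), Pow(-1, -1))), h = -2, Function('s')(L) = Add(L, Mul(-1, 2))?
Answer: -520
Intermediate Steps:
Function('s')(L) = Add(-2, L) (Function('s')(L) = Add(L, -2) = Add(-2, L))
Function('t')(z, c) = 3 (Function('t')(z, c) = Add(Mul(z, Pow(z, -1)), Mul(Add(-2, 0), Pow(-1, -1))) = Add(1, Mul(-2, -1)) = Add(1, 2) = 3)
W = 3
Mul(40, Add(Mul(2, Add(-5, Mul(-1, 3))), W)) = Mul(40, Add(Mul(2, Add(-5, Mul(-1, 3))), 3)) = Mul(40, Add(Mul(2, Add(-5, -3)), 3)) = Mul(40, Add(Mul(2, -8), 3)) = Mul(40, Add(-16, 3)) = Mul(40, -13) = -520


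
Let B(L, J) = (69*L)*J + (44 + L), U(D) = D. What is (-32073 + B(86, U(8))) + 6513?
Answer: 22042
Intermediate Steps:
B(L, J) = 44 + L + 69*J*L (B(L, J) = 69*J*L + (44 + L) = 44 + L + 69*J*L)
(-32073 + B(86, U(8))) + 6513 = (-32073 + (44 + 86 + 69*8*86)) + 6513 = (-32073 + (44 + 86 + 47472)) + 6513 = (-32073 + 47602) + 6513 = 15529 + 6513 = 22042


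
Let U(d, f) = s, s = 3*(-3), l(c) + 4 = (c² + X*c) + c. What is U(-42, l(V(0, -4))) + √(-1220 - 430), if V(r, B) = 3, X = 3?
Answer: -9 + 5*I*√66 ≈ -9.0 + 40.62*I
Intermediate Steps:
l(c) = -4 + c² + 4*c (l(c) = -4 + ((c² + 3*c) + c) = -4 + (c² + 4*c) = -4 + c² + 4*c)
s = -9
U(d, f) = -9
U(-42, l(V(0, -4))) + √(-1220 - 430) = -9 + √(-1220 - 430) = -9 + √(-1650) = -9 + 5*I*√66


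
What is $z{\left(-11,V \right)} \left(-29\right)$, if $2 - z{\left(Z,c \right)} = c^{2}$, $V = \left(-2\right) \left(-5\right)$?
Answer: $2842$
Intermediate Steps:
$V = 10$
$z{\left(Z,c \right)} = 2 - c^{2}$
$z{\left(-11,V \right)} \left(-29\right) = \left(2 - 10^{2}\right) \left(-29\right) = \left(2 - 100\right) \left(-29\right) = \left(-98\right) \left(-29\right) = 2842$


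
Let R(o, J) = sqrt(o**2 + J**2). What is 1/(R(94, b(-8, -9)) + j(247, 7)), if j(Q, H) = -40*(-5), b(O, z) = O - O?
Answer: 1/294 ≈ 0.0034014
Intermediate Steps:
b(O, z) = 0
j(Q, H) = 200
R(o, J) = sqrt(J**2 + o**2)
1/(R(94, b(-8, -9)) + j(247, 7)) = 1/(sqrt(0**2 + 94**2) + 200) = 1/(sqrt(0 + 8836) + 200) = 1/(sqrt(8836) + 200) = 1/(94 + 200) = 1/294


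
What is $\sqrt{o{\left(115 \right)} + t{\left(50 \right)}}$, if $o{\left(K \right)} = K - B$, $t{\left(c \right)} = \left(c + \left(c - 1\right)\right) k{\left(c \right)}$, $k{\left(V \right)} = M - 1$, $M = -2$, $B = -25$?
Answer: $i \sqrt{157} \approx 12.53 i$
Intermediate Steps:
$k{\left(V \right)} = -3$ ($k{\left(V \right)} = -2 - 1 = -3$)
$t{\left(c \right)} = 3 - 6 c$ ($t{\left(c \right)} = \left(c + \left(c - 1\right)\right) \left(-3\right) = \left(c + \left(-1 + c\right)\right) \left(-3\right) = \left(-1 + 2 c\right) \left(-3\right) = 3 - 6 c$)
$o{\left(K \right)} = 25 + K$ ($o{\left(K \right)} = K - -25 = K + 25 = 25 + K$)
$\sqrt{o{\left(115 \right)} + t{\left(50 \right)}} = \sqrt{\left(25 + 115\right) + \left(3 - 300\right)} = \sqrt{140 + \left(3 - 300\right)} = \sqrt{140 - 297} = \sqrt{-157} = i \sqrt{157}$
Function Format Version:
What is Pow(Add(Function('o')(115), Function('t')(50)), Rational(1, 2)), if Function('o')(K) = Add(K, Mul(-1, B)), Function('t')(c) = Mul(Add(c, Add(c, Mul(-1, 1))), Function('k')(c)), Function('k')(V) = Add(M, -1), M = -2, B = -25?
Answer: Mul(I, Pow(157, Rational(1, 2))) ≈ Mul(12.530, I)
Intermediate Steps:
Function('k')(V) = -3 (Function('k')(V) = Add(-2, -1) = -3)
Function('t')(c) = Add(3, Mul(-6, c)) (Function('t')(c) = Mul(Add(c, Add(c, Mul(-1, 1))), -3) = Mul(Add(c, Add(c, -1)), -3) = Mul(Add(c, Add(-1, c)), -3) = Mul(Add(-1, Mul(2, c)), -3) = Add(3, Mul(-6, c)))
Function('o')(K) = Add(25, K) (Function('o')(K) = Add(K, Mul(-1, -25)) = Add(K, 25) = Add(25, K))
Pow(Add(Function('o')(115), Function('t')(50)), Rational(1, 2)) = Pow(Add(Add(25, 115), Add(3, Mul(-6, 50))), Rational(1, 2)) = Pow(Add(140, Add(3, -300)), Rational(1, 2)) = Pow(Add(140, -297), Rational(1, 2)) = Pow(-157, Rational(1, 2)) = Mul(I, Pow(157, Rational(1, 2)))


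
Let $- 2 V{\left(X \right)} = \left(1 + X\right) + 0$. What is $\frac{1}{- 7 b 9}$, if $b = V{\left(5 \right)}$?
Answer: $\frac{1}{189} \approx 0.005291$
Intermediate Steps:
$V{\left(X \right)} = - \frac{1}{2} - \frac{X}{2}$ ($V{\left(X \right)} = - \frac{\left(1 + X\right) + 0}{2} = - \frac{1 + X}{2} = - \frac{1}{2} - \frac{X}{2}$)
$b = -3$ ($b = - \frac{1}{2} - \frac{5}{2} = -3$)
$\frac{1}{- 7 b 9} = \frac{1}{\left(-7\right) \left(-3\right) 9} = \frac{1}{21 \cdot 9} = \frac{1}{189}$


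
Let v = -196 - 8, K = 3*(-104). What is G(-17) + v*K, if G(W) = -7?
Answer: 63641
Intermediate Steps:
K = -312
v = -204
G(-17) + v*K = -7 - 204*(-312) = -7 + 63648 = 63641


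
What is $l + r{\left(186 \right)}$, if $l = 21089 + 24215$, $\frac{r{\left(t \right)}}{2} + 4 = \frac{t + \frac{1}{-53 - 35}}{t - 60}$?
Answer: $\frac{251137391}{5544} \approx 45299.0$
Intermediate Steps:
$r{\left(t \right)} = -8 + \frac{2 \left(- \frac{1}{88} + t\right)}{-60 + t}$ ($r{\left(t \right)} = -8 + 2 \frac{t + \frac{1}{-53 - 35}}{t - 60} = -8 + 2 \frac{t + \frac{1}{-88}}{-60 + t} = -8 + 2 \frac{t - \frac{1}{88}}{-60 + t} = -8 + 2 \frac{- \frac{1}{88} + t}{-60 + t} = -8 + \frac{2 \left(- \frac{1}{88} + t\right)}{-60 + t}$)
$l = 45304$
$l + r{\left(186 \right)} = 45304 + \frac{21119 - 49104}{44 \left(-60 + 186\right)} = 45304 + \frac{21119 - 49104}{44 \cdot 126} = 45304 + \frac{1}{44} \cdot \frac{1}{126} \left(-27985\right) = 45304 - \frac{27985}{5544} = \frac{251137391}{5544}$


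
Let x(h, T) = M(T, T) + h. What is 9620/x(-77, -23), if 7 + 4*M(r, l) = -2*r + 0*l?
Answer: -38480/269 ≈ -143.05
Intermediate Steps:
M(r, l) = -7/4 - r/2 (M(r, l) = -7/4 + (-2*r + 0*l)/4 = -7/4 + (-2*r + 0)/4 = -7/4 + (-2*r)/4 = -7/4 - r/2)
x(h, T) = -7/4 + h - T/2 (x(h, T) = (-7/4 - T/2) + h = -7/4 + h - T/2)
9620/x(-77, -23) = 9620/(-7/4 - 77 - 1/2*(-23)) = 9620/(-7/4 - 77 + 23/2) = 9620/(-269/4) = 9620*(-4/269) = -38480/269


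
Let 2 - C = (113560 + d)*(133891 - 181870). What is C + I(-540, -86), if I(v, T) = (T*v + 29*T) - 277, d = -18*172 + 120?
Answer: 5305753407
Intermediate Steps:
d = -2976 (d = -3096 + 120 = -2976)
C = 5305709738 (C = 2 - (113560 - 2976)*(133891 - 181870) = 2 - 110584*(-47979) = 2 - 1*(-5305709736) = 2 + 5305709736 = 5305709738)
I(v, T) = -277 + 29*T + T*v (I(v, T) = (29*T + T*v) - 277 = -277 + 29*T + T*v)
C + I(-540, -86) = 5305709738 + (-277 + 29*(-86) - 86*(-540)) = 5305709738 + (-277 - 2494 + 46440) = 5305709738 + 43669 = 5305753407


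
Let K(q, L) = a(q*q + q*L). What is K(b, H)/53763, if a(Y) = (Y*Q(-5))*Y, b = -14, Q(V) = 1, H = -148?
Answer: 1714608/17921 ≈ 95.676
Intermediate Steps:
a(Y) = Y² (a(Y) = (Y*1)*Y = Y*Y = Y²)
K(q, L) = (q² + L*q)² (K(q, L) = (q*q + q*L)² = (q² + L*q)²)
K(b, H)/53763 = ((-14)²*(-148 - 14)²)/53763 = (196*(-162)²)*(1/53763) = (196*26244)*(1/53763) = 5143824*(1/53763) = 1714608/17921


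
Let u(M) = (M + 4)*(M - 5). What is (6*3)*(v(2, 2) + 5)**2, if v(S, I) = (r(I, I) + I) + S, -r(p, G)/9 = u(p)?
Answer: 526338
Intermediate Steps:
u(M) = (-5 + M)*(4 + M) (u(M) = (4 + M)*(-5 + M) = (-5 + M)*(4 + M))
r(p, G) = 180 - 9*p**2 + 9*p (r(p, G) = -9*(-20 + p**2 - p) = 180 - 9*p**2 + 9*p)
v(S, I) = 180 + S - 9*I**2 + 10*I (v(S, I) = ((180 - 9*I**2 + 9*I) + I) + S = (180 - 9*I**2 + 10*I) + S = 180 + S - 9*I**2 + 10*I)
(6*3)*(v(2, 2) + 5)**2 = (6*3)*((180 + 2 - 9*2**2 + 10*2) + 5)**2 = 18*((180 + 2 - 9*4 + 20) + 5)**2 = 18*((180 + 2 - 36 + 20) + 5)**2 = 18*(166 + 5)**2 = 18*171**2 = 18*29241 = 526338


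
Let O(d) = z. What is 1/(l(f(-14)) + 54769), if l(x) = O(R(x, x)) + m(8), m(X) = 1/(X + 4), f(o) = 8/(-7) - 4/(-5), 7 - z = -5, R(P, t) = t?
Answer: 12/657373 ≈ 1.8254e-5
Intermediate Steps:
z = 12 (z = 7 - 1*(-5) = 7 + 5 = 12)
f(o) = -12/35 (f(o) = 8*(-1/7) - 4*(-1/5) = -8/7 + 4/5 = -12/35)
O(d) = 12
m(X) = 1/(4 + X)
l(x) = 145/12 (l(x) = 12 + 1/(4 + 8) = 12 + 1/12 = 145/12)
1/(l(f(-14)) + 54769) = 1/(145/12 + 54769) = 1/(657373/12) = 12/657373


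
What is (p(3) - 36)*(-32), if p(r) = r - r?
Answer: 1152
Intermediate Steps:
p(r) = 0
(p(3) - 36)*(-32) = (0 - 36)*(-32) = -36*(-32) = 1152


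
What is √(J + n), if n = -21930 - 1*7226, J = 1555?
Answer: I*√27601 ≈ 166.14*I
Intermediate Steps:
n = -29156 (n = -21930 - 7226 = -29156)
√(J + n) = √(1555 - 29156) = √(-27601) = I*√27601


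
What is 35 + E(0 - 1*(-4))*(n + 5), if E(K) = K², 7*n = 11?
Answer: 981/7 ≈ 140.14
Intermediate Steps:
n = 11/7 (n = (⅐)*11 = 11/7 ≈ 1.5714)
35 + E(0 - 1*(-4))*(n + 5) = 35 + (0 - 1*(-4))²*(11/7 + 5) = 35 + (0 + 4)²*(46/7) = 35 + 4²*(46/7) = 35 + 16*(46/7) = 35 + 736/7 = 981/7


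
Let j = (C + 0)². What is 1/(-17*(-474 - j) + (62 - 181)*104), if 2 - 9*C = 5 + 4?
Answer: -81/348925 ≈ -0.00023214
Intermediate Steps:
C = -7/9 (C = 2/9 - (5 + 4)/9 = 2/9 - ⅑*9 = 2/9 - 1 = -7/9 ≈ -0.77778)
j = 49/81 (j = (-7/9 + 0)² = (-7/9)² = 49/81 ≈ 0.60494)
1/(-17*(-474 - j) + (62 - 181)*104) = 1/(-17*(-474 - 1*49/81) + (62 - 181)*104) = 1/(-17*(-474 - 49/81) - 119*104) = 1/(-17*(-38443/81) - 12376) = 1/(653531/81 - 12376) = 1/(-348925/81) = -81/348925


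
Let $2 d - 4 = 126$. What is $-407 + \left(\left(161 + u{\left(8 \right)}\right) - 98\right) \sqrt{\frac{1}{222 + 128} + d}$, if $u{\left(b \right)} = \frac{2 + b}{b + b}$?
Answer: $-407 + \frac{509 \sqrt{318514}}{560} \approx 105.97$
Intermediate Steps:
$d = 65$ ($d = 2 + \frac{1}{2} \cdot 126 = 2 + 63 = 65$)
$u{\left(b \right)} = \frac{2 + b}{2 b}$
$-407 + \left(\left(161 + u{\left(8 \right)}\right) - 98\right) \sqrt{\frac{1}{222 + 128} + d} = -407 + \left(\left(161 + \frac{2 + 8}{2 \cdot 8}\right) - 98\right) \sqrt{\frac{1}{222 + 128} + 65} = -407 + \left(\left(161 + \frac{1}{2} \cdot \frac{1}{8} \cdot 10\right) - 98\right) \sqrt{\frac{1}{350} + 65} = -407 + \left(\left(161 + \frac{5}{8}\right) - 98\right) \sqrt{\frac{1}{350} + 65} = -407 + \left(\frac{1293}{8} - 98\right) \sqrt{\frac{22751}{350}} = -407 + \frac{509 \frac{\sqrt{318514}}{70}}{8} = -407 + \frac{509 \sqrt{318514}}{560}$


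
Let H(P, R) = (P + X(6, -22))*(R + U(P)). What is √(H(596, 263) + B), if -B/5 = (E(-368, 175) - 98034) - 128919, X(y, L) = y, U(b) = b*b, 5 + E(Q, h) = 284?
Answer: 4*√13445733 ≈ 14667.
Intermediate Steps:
E(Q, h) = 279 (E(Q, h) = -5 + 284 = 279)
U(b) = b²
B = 1133370 (B = -5*((279 - 98034) - 128919) = -5*(-97755 - 128919) = -5*(-226674) = 1133370)
H(P, R) = (6 + P)*(R + P²) (H(P, R) = (P + 6)*(R + P²) = (6 + P)*(R + P²))
√(H(596, 263) + B) = √((596³ + 6*263 + 6*596² + 596*263) + 1133370) = √((211708736 + 1578 + 6*355216 + 156748) + 1133370) = √((211708736 + 1578 + 2131296 + 156748) + 1133370) = √(213998358 + 1133370) = √215131728 = 4*√13445733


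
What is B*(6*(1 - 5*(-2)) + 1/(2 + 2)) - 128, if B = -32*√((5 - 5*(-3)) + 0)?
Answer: -128 - 4240*√5 ≈ -9608.9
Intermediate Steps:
B = -64*√5 (B = -32*√((5 + 15) + 0) = -32*√(20 + 0) = -64*√5 ≈ -143.11)
B*(6*(1 - 5*(-2)) + 1/(2 + 2)) - 128 = (-64*√5)*(6*(1 - 5*(-2)) + 1/(2 + 2)) - 128 = (-64*√5)*(6*(1 + 10) + 1/4) - 128 = (-64*√5)*(6*11 + ¼) - 128 = (-64*√5)*(66 + ¼) - 128 = -64*√5*(265/4) - 128 = -4240*√5 - 128 = -128 - 4240*√5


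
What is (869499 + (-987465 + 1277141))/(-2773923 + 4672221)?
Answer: 1159175/1898298 ≈ 0.61064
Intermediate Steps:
(869499 + (-987465 + 1277141))/(-2773923 + 4672221) = (869499 + 289676)/1898298 = 1159175*(1/1898298) = 1159175/1898298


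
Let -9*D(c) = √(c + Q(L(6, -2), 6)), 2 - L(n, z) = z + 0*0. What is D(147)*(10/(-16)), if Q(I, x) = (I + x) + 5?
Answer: 5*√2/8 ≈ 0.88388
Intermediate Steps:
L(n, z) = 2 - z (L(n, z) = 2 - (z + 0*0) = 2 - (z + 0) = 2 - z)
Q(I, x) = 5 + I + x
D(c) = -√(15 + c)/9 (D(c) = -√(c + (5 + (2 - 1*(-2)) + 6))/9 = -√(c + (5 + (2 + 2) + 6))/9 = -√(c + (5 + 4 + 6))/9 = -√(c + 15)/9 = -√(15 + c)/9)
D(147)*(10/(-16)) = (-√(15 + 147)/9)*(10/(-16)) = (-√2)*(10*(-1/16)) = -√2*(-5/8) = 5*√2/8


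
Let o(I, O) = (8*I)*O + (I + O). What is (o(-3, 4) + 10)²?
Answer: 7225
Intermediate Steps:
o(I, O) = I + O + 8*I*O (o(I, O) = 8*I*O + (I + O) = I + O + 8*I*O)
(o(-3, 4) + 10)² = ((-3 + 4 + 8*(-3)*4) + 10)² = ((-3 + 4 - 96) + 10)² = (-95 + 10)² = (-85)² = 7225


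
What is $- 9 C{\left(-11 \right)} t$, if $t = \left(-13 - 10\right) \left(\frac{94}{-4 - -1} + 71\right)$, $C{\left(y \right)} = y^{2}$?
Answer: $993531$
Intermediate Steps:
$t = - \frac{2737}{3}$ ($t = - 23 \left(\frac{94}{-4 + 1} + 71\right) = - 23 \left(\frac{94}{-3} + 71\right) = - 23 \left(94 \left(- \frac{1}{3}\right) + 71\right) = - 23 \left(- \frac{94}{3} + 71\right) = \left(-23\right) \frac{119}{3} = - \frac{2737}{3} \approx -912.33$)
$- 9 C{\left(-11 \right)} t = - 9 \left(-11\right)^{2} \left(- \frac{2737}{3}\right) = \left(-9\right) 121 \left(- \frac{2737}{3}\right) = \left(-1089\right) \left(- \frac{2737}{3}\right) = 993531$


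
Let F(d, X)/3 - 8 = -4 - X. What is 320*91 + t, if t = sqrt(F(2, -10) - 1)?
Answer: 29120 + sqrt(41) ≈ 29126.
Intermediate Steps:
F(d, X) = 12 - 3*X (F(d, X) = 24 + 3*(-4 - X) = 24 + (-12 - 3*X) = 12 - 3*X)
t = sqrt(41) (t = sqrt((12 - 3*(-10)) - 1) = sqrt((12 + 30) - 1) = sqrt(42 - 1) = sqrt(41) ≈ 6.4031)
320*91 + t = 320*91 + sqrt(41) = 29120 + sqrt(41)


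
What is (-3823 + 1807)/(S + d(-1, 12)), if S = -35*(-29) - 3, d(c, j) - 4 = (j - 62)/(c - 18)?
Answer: -19152/9677 ≈ -1.9791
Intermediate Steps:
d(c, j) = 4 + (-62 + j)/(-18 + c) (d(c, j) = 4 + (j - 62)/(c - 18) = 4 + (-62 + j)/(-18 + c))
S = 1012 (S = 1015 - 3 = 1012)
(-3823 + 1807)/(S + d(-1, 12)) = (-3823 + 1807)/(1012 + (-134 + 12 + 4*(-1))/(-18 - 1)) = -2016/(1012 + (-134 + 12 - 4)/(-19)) = -2016/(1012 - 1/19*(-126)) = -2016/(1012 + 126/19) = -2016/19354/19 = -2016*19/19354 = -19152/9677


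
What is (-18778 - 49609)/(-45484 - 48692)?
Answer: 68387/94176 ≈ 0.72616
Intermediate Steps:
(-18778 - 49609)/(-45484 - 48692) = -68387/(-94176) = -68387*(-1/94176) = 68387/94176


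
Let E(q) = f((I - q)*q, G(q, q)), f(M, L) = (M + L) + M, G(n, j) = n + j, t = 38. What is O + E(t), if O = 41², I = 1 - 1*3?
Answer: -1283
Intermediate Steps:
G(n, j) = j + n
I = -2 (I = 1 - 3 = -2)
f(M, L) = L + 2*M (f(M, L) = (L + M) + M = L + 2*M)
E(q) = 2*q + 2*q*(-2 - q) (E(q) = (q + q) + 2*((-2 - q)*q) = 2*q + 2*(q*(-2 - q)) = 2*q + 2*q*(-2 - q))
O = 1681
O + E(t) = 1681 + 2*38*(-1 - 1*38) = 1681 + 2*38*(-1 - 38) = 1681 + 2*38*(-39) = 1681 - 2964 = -1283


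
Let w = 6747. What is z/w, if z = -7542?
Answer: -2514/2249 ≈ -1.1178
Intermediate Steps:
z/w = -7542/6747 = -7542*1/6747 = -2514/2249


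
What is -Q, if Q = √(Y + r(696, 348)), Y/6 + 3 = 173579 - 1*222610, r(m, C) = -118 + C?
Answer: -I*√293974 ≈ -542.19*I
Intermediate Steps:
Y = -294204 (Y = -18 + 6*(173579 - 1*222610) = -18 + 6*(173579 - 222610) = -18 + 6*(-49031) = -18 - 294186 = -294204)
Q = I*√293974 (Q = √(-294204 + (-118 + 348)) = √(-294204 + 230) = √(-293974) = I*√293974 ≈ 542.19*I)
-Q = -I*√293974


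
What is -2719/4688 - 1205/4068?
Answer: -4177483/4767696 ≈ -0.87621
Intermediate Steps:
-2719/4688 - 1205/4068 = -4177483/4767696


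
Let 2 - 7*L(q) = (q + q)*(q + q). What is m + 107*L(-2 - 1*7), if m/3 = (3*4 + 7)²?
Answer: -3839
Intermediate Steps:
m = 1083 (m = 3*(3*4 + 7)² = 3*(12 + 7)² = 3*19² = 3*361 = 1083)
L(q) = 2/7 - 4*q²/7 (L(q) = 2/7 - (q + q)*(q + q)/7 = 2/7 - 2*q*2*q/7 = 2/7 - 4*q²/7)
m + 107*L(-2 - 1*7) = 1083 + 107*(2/7 - 4*(-2 - 1*7)²/7) = 1083 + 107*(2/7 - 4*(-2 - 7)²/7) = 1083 + 107*(2/7 - 4/7*(-9)²) = 1083 + 107*(2/7 - 4/7*81) = 1083 + 107*(2/7 - 324/7) = 1083 + 107*(-46) = 1083 - 4922 = -3839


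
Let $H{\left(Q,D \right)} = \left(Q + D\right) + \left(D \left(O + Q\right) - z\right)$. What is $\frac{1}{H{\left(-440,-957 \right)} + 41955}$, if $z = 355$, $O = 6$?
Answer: $\frac{1}{455541} \approx 2.1952 \cdot 10^{-6}$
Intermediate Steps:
$H{\left(Q,D \right)} = -355 + D + Q + D \left(6 + Q\right)$ ($H{\left(Q,D \right)} = \left(Q + D\right) + \left(D \left(6 + Q\right) - 355\right) = \left(D + Q\right) + \left(D \left(6 + Q\right) - 355\right) = \left(D + Q\right) + \left(-355 + D \left(6 + Q\right)\right) = -355 + D + Q + D \left(6 + Q\right)$)
$\frac{1}{H{\left(-440,-957 \right)} + 41955} = \frac{1}{\left(-355 - 440 + 7 \left(-957\right) - -421080\right) + 41955} = \frac{1}{\left(-355 - 440 - 6699 + 421080\right) + 41955} = \frac{1}{413586 + 41955} = \frac{1}{455541}$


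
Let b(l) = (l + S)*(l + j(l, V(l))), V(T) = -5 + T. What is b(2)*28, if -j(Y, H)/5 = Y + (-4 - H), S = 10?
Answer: -1008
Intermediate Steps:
j(Y, H) = 20 - 5*Y + 5*H (j(Y, H) = -5*(Y + (-4 - H)) = -5*(-4 + Y - H) = 20 - 5*Y + 5*H)
b(l) = (-5 + l)*(10 + l) (b(l) = (l + 10)*(l + (20 - 5*l + 5*(-5 + l))) = (10 + l)*(l + (20 - 5*l + (-25 + 5*l))) = (10 + l)*(l - 5) = (10 + l)*(-5 + l) = (-5 + l)*(10 + l))
b(2)*28 = (-50 + 2² + 5*2)*28 = (-50 + 4 + 10)*28 = -36*28 = -1008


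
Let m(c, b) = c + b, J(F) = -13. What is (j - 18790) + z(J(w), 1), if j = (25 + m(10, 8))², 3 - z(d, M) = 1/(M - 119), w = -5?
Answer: -1998683/118 ≈ -16938.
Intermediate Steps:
m(c, b) = b + c
z(d, M) = 3 - 1/(-119 + M) (z(d, M) = 3 - 1/(M - 119) = 3 - 1/(-119 + M))
j = 1849 (j = (25 + (8 + 10))² = (25 + 18)² = 43² = 1849)
(j - 18790) + z(J(w), 1) = (1849 - 18790) + (-358 + 3*1)/(-119 + 1) = -16941 + (-358 + 3)/(-118) = -16941 - 1/118*(-355) = -16941 + 355/118 = -1998683/118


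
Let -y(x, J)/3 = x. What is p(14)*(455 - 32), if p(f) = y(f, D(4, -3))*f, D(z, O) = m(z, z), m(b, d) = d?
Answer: -248724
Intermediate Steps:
D(z, O) = z
y(x, J) = -3*x
p(f) = -3*f² (p(f) = (-3*f)*f = -3*f²)
p(14)*(455 - 32) = (-3*14²)*(455 - 32) = -3*196*423 = -588*423 = -248724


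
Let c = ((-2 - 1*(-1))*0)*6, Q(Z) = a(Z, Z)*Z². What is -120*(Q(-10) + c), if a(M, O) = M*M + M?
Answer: -1080000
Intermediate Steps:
a(M, O) = M + M² (a(M, O) = M² + M = M + M²)
Q(Z) = Z³*(1 + Z) (Q(Z) = (Z*(1 + Z))*Z² = Z³*(1 + Z))
c = 0 (c = ((-2 + 1)*0)*6 = -1*0*6 = 0*6 = 0)
-120*(Q(-10) + c) = -120*((-10)³*(1 - 10) + 0) = -120*(-1000*(-9) + 0) = -120*(9000 + 0) = -120*9000 = -1080000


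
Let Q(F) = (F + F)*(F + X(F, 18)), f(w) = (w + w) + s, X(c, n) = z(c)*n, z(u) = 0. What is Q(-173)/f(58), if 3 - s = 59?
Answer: 29929/30 ≈ 997.63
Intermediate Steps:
s = -56 (s = 3 - 1*59 = 3 - 59 = -56)
X(c, n) = 0 (X(c, n) = 0*n = 0)
f(w) = -56 + 2*w (f(w) = (w + w) - 56 = 2*w - 56 = -56 + 2*w)
Q(F) = 2*F**2 (Q(F) = (F + F)*(F + 0) = (2*F)*F = 2*F**2)
Q(-173)/f(58) = (2*(-173)**2)/(-56 + 2*58) = (2*29929)/(-56 + 116) = 59858/60 = 59858*(1/60) = 29929/30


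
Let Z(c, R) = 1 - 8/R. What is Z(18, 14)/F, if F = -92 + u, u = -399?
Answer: -3/3437 ≈ -0.00087285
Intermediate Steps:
F = -491 (F = -92 - 399 = -491)
Z(18, 14)/F = ((-8 + 14)/14)/(-491) = ((1/14)*6)*(-1/491) = (3/7)*(-1/491) = -3/3437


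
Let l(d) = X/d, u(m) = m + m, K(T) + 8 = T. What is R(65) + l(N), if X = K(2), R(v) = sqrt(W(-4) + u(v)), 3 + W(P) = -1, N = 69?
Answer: -2/23 + 3*sqrt(14) ≈ 11.138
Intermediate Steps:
K(T) = -8 + T
u(m) = 2*m
W(P) = -4 (W(P) = -3 - 1 = -4)
R(v) = sqrt(-4 + 2*v)
X = -6 (X = -8 + 2 = -6)
l(d) = -6/d
R(65) + l(N) = sqrt(-4 + 2*65) - 6/69 = sqrt(-4 + 130) - 6*1/69 = sqrt(126) - 2/23 = 3*sqrt(14) - 2/23 = -2/23 + 3*sqrt(14)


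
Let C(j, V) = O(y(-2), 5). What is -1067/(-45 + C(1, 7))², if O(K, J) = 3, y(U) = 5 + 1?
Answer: -1067/1764 ≈ -0.60488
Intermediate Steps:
y(U) = 6
C(j, V) = 3
-1067/(-45 + C(1, 7))² = -1067/(-45 + 3)² = -1067/((-42)²) = -1067/1764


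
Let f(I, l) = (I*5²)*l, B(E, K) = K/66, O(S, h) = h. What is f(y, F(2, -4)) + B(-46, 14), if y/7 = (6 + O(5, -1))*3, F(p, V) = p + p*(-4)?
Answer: -519743/33 ≈ -15750.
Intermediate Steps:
B(E, K) = K/66 (B(E, K) = K*(1/66) = K/66)
F(p, V) = -3*p (F(p, V) = p - 4*p = -3*p)
y = 105 (y = 7*((6 - 1)*3) = 7*(5*3) = 7*15 = 105)
f(I, l) = 25*I*l (f(I, l) = (I*25)*l = (25*I)*l = 25*I*l)
f(y, F(2, -4)) + B(-46, 14) = 25*105*(-3*2) + (1/66)*14 = 25*105*(-6) + 7/33 = -15750 + 7/33 = -519743/33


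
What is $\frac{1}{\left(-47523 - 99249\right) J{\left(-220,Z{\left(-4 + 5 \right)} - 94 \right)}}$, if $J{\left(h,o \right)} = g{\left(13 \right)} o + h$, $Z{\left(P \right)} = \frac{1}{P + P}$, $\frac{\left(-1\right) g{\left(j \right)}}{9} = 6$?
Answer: $- \frac{1}{708761988} \approx -1.4109 \cdot 10^{-9}$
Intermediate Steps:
$g{\left(j \right)} = -54$ ($g{\left(j \right)} = \left(-9\right) 6 = -54$)
$Z{\left(P \right)} = \frac{1}{2 P}$
$J{\left(h,o \right)} = h - 54 o$ ($J{\left(h,o \right)} = - 54 o + h = h - 54 o$)
$\frac{1}{\left(-47523 - 99249\right) J{\left(-220,Z{\left(-4 + 5 \right)} - 94 \right)}} = \frac{1}{\left(-47523 - 99249\right) \left(-220 - 54 \left(\frac{1}{2 \left(-4 + 5\right)} - 94\right)\right)} = \frac{1}{\left(-146772\right) \left(-220 - 54 \left(\frac{1}{2 \cdot 1} - 94\right)\right)} = - \frac{1}{146772 \left(-220 - 54 \left(\frac{1}{2} \cdot 1 - 94\right)\right)} = - \frac{1}{146772 \left(-220 - 54 \left(\frac{1}{2} - 94\right)\right)} = - \frac{1}{146772 \left(-220 - -5049\right)} = - \frac{1}{146772 \left(-220 + 5049\right)} = - \frac{1}{146772 \cdot 4829} = \left(- \frac{1}{146772}\right) \frac{1}{4829} = - \frac{1}{708761988}$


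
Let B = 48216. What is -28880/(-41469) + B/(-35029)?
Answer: -42949208/63157287 ≈ -0.68004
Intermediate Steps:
-28880/(-41469) + B/(-35029) = -28880/(-41469) + 48216/(-35029) = -28880*(-1/41469) + 48216*(-1/35029) = 28880/41469 - 48216/35029 = -42949208/63157287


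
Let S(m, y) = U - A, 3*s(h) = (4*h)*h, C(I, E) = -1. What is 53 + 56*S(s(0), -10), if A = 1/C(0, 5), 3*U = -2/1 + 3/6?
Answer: 81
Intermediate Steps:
U = -1/2 (U = (-2/1 + 3/6)/3 = (-2*1 + 3*(1/6))/3 = (-2 + 1/2)/3 = (1/3)*(-3/2) = -1/2 ≈ -0.50000)
s(h) = 4*h**2/3 (s(h) = ((4*h)*h)/3 = (4*h**2)/3 = 4*h**2/3)
A = -1 (A = 1/(-1) = -1)
S(m, y) = 1/2 (S(m, y) = -1/2 - 1*(-1) = -1/2 + 1 = 1/2)
53 + 56*S(s(0), -10) = 53 + 56*(1/2) = 53 + 28 = 81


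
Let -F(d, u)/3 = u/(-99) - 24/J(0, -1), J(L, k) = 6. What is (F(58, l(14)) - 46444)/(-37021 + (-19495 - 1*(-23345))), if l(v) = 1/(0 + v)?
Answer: 21451583/15325002 ≈ 1.3998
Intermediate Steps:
l(v) = 1/v
F(d, u) = 12 + u/33 (F(d, u) = -3*(u/(-99) - 24/6) = -3*(u*(-1/99) - 24*⅙) = -3*(-u/99 - 4) = -3*(-4 - u/99) = 12 + u/33)
(F(58, l(14)) - 46444)/(-37021 + (-19495 - 1*(-23345))) = ((12 + (1/33)/14) - 46444)/(-37021 + (-19495 - 1*(-23345))) = ((12 + (1/33)*(1/14)) - 46444)/(-37021 + (-19495 + 23345)) = ((12 + 1/462) - 46444)/(-37021 + 3850) = (5545/462 - 46444)/(-33171) = -21451583/462*(-1/33171) = 21451583/15325002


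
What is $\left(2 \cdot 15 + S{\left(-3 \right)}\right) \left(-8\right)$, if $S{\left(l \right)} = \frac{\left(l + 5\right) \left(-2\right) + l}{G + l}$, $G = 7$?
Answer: $-226$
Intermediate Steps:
$S{\left(l \right)} = \frac{-10 - l}{7 + l}$ ($S{\left(l \right)} = \frac{\left(l + 5\right) \left(-2\right) + l}{7 + l} = \frac{\left(5 + l\right) \left(-2\right) + l}{7 + l} = \frac{\left(-10 - 2 l\right) + l}{7 + l} = \frac{-10 - l}{7 + l}$)
$\left(2 \cdot 15 + S{\left(-3 \right)}\right) \left(-8\right) = \left(2 \cdot 15 + \frac{-10 - -3}{7 - 3}\right) \left(-8\right) = \left(30 + \frac{-10 + 3}{4}\right) \left(-8\right) = \left(30 + \frac{1}{4} \left(-7\right)\right) \left(-8\right) = \left(30 - \frac{7}{4}\right) \left(-8\right) = \frac{113}{4} \left(-8\right) = -226$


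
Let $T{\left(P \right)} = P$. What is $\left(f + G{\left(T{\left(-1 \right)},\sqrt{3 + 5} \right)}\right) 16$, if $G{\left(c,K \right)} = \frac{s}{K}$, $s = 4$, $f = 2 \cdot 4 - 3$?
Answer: $80 + 16 \sqrt{2} \approx 102.63$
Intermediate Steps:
$f = 5$ ($f = 8 - 3 = 5$)
$G{\left(c,K \right)} = \frac{4}{K}$
$\left(f + G{\left(T{\left(-1 \right)},\sqrt{3 + 5} \right)}\right) 16 = \left(5 + \frac{4}{\sqrt{3 + 5}}\right) 16 = \left(5 + \frac{4}{\sqrt{8}}\right) 16 = \left(5 + \frac{4}{2 \sqrt{2}}\right) 16 = \left(5 + 4 \frac{\sqrt{2}}{4}\right) 16 = \left(5 + \sqrt{2}\right) 16 = 80 + 16 \sqrt{2}$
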